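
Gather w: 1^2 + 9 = 10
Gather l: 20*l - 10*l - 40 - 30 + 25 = 10*l - 45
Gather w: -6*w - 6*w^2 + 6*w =-6*w^2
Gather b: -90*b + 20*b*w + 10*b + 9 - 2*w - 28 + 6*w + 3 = b*(20*w - 80) + 4*w - 16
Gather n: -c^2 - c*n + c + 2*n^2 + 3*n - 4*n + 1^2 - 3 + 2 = -c^2 + c + 2*n^2 + n*(-c - 1)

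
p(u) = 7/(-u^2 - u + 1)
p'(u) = 7*(2*u + 1)/(-u^2 - u + 1)^2 = 7*(2*u + 1)/(u^2 + u - 1)^2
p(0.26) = 10.41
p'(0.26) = 23.53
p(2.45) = -0.94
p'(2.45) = 0.74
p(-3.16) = -1.20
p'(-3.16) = -1.10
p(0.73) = -26.63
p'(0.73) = 249.14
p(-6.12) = -0.23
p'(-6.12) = -0.09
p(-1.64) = -141.13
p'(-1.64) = -6487.38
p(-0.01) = 6.93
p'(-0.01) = 6.73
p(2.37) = -1.00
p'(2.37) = 0.82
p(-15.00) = -0.03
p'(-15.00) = 0.00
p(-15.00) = -0.03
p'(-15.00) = 0.00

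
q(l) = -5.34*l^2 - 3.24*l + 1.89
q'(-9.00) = 92.88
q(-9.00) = -401.49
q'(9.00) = -99.36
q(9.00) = -459.81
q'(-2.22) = 20.47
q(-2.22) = -17.23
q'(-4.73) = 47.28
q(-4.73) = -102.26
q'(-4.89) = 48.99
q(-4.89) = -109.96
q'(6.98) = -77.79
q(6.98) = -280.89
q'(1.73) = -21.72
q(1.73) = -19.70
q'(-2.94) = 28.16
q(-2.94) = -34.74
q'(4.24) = -48.52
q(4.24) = -107.85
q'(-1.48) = 12.57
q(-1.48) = -5.01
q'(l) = -10.68*l - 3.24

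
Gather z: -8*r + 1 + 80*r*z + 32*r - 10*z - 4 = 24*r + z*(80*r - 10) - 3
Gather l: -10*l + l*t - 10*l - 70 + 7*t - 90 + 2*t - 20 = l*(t - 20) + 9*t - 180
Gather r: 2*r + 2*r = 4*r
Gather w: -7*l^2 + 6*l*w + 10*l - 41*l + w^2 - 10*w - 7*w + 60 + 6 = -7*l^2 - 31*l + w^2 + w*(6*l - 17) + 66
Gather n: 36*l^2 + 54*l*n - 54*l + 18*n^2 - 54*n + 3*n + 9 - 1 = 36*l^2 - 54*l + 18*n^2 + n*(54*l - 51) + 8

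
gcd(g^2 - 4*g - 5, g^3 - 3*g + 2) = 1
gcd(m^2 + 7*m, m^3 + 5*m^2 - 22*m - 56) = m + 7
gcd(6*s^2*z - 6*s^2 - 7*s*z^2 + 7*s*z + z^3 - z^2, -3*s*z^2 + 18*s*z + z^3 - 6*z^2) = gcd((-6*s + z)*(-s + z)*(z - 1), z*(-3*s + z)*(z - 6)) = 1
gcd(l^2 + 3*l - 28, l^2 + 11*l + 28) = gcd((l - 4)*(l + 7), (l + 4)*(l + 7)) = l + 7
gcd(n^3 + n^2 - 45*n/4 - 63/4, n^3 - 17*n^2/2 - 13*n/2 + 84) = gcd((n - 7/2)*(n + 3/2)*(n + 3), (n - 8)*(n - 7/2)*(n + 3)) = n^2 - n/2 - 21/2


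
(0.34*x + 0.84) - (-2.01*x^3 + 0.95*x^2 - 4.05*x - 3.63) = 2.01*x^3 - 0.95*x^2 + 4.39*x + 4.47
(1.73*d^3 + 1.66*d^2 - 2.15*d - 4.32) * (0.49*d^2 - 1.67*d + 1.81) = 0.8477*d^5 - 2.0757*d^4 - 0.6944*d^3 + 4.4783*d^2 + 3.3229*d - 7.8192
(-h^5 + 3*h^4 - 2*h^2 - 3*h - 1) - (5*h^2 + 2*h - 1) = -h^5 + 3*h^4 - 7*h^2 - 5*h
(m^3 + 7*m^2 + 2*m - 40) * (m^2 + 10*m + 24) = m^5 + 17*m^4 + 96*m^3 + 148*m^2 - 352*m - 960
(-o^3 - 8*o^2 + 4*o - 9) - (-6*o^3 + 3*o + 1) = 5*o^3 - 8*o^2 + o - 10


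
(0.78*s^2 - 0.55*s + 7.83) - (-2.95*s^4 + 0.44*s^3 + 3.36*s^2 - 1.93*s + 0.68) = 2.95*s^4 - 0.44*s^3 - 2.58*s^2 + 1.38*s + 7.15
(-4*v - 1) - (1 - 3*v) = -v - 2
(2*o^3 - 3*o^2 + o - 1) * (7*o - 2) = 14*o^4 - 25*o^3 + 13*o^2 - 9*o + 2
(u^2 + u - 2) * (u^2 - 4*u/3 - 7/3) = u^4 - u^3/3 - 17*u^2/3 + u/3 + 14/3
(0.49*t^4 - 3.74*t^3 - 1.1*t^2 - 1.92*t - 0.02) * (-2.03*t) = -0.9947*t^5 + 7.5922*t^4 + 2.233*t^3 + 3.8976*t^2 + 0.0406*t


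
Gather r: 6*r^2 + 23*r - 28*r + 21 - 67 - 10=6*r^2 - 5*r - 56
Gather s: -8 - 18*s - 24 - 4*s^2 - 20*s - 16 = -4*s^2 - 38*s - 48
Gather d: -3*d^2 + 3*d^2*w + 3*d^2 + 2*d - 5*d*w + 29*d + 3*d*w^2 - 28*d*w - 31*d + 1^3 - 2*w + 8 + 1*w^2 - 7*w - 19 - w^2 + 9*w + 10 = 3*d^2*w + d*(3*w^2 - 33*w)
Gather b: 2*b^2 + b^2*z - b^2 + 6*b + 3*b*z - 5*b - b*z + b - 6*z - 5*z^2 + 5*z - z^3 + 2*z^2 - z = b^2*(z + 1) + b*(2*z + 2) - z^3 - 3*z^2 - 2*z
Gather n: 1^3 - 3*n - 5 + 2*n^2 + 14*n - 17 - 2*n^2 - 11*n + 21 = 0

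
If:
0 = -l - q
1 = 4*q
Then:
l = -1/4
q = 1/4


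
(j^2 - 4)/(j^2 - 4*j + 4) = (j + 2)/(j - 2)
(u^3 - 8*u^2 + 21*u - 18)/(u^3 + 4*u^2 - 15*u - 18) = (u^2 - 5*u + 6)/(u^2 + 7*u + 6)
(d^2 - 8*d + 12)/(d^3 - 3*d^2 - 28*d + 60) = 1/(d + 5)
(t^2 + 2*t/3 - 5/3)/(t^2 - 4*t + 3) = (t + 5/3)/(t - 3)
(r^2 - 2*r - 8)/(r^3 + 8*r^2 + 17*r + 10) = (r - 4)/(r^2 + 6*r + 5)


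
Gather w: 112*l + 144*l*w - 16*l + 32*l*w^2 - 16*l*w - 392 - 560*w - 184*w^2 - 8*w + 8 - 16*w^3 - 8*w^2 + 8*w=96*l - 16*w^3 + w^2*(32*l - 192) + w*(128*l - 560) - 384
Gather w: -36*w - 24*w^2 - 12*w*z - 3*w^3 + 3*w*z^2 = -3*w^3 - 24*w^2 + w*(3*z^2 - 12*z - 36)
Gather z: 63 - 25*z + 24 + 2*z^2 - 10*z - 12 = 2*z^2 - 35*z + 75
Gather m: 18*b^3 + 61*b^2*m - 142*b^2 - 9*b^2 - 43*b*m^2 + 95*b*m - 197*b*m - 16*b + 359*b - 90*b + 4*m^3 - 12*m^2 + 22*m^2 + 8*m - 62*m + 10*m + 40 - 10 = 18*b^3 - 151*b^2 + 253*b + 4*m^3 + m^2*(10 - 43*b) + m*(61*b^2 - 102*b - 44) + 30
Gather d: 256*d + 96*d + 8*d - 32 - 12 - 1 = 360*d - 45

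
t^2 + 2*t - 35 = (t - 5)*(t + 7)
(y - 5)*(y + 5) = y^2 - 25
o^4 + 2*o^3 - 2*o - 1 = (o - 1)*(o + 1)^3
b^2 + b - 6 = (b - 2)*(b + 3)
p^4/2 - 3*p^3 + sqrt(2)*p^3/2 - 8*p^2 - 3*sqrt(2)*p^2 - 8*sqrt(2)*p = p*(p/2 + 1)*(p - 8)*(p + sqrt(2))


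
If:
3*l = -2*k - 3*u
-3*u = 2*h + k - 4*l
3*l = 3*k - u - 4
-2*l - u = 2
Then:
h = -7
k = 0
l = -2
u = 2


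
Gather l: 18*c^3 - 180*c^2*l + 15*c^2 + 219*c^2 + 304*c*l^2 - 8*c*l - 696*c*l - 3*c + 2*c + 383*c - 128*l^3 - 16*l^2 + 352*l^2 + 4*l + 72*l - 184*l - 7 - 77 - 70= 18*c^3 + 234*c^2 + 382*c - 128*l^3 + l^2*(304*c + 336) + l*(-180*c^2 - 704*c - 108) - 154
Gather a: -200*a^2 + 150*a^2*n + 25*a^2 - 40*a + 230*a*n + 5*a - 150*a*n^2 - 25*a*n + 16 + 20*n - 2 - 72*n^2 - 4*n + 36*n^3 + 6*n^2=a^2*(150*n - 175) + a*(-150*n^2 + 205*n - 35) + 36*n^3 - 66*n^2 + 16*n + 14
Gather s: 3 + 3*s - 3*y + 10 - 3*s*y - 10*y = s*(3 - 3*y) - 13*y + 13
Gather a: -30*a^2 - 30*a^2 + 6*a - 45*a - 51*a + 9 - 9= -60*a^2 - 90*a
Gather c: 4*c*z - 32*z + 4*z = 4*c*z - 28*z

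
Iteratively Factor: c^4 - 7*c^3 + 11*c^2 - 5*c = (c - 1)*(c^3 - 6*c^2 + 5*c) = (c - 5)*(c - 1)*(c^2 - c) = c*(c - 5)*(c - 1)*(c - 1)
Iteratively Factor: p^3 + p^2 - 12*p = (p)*(p^2 + p - 12) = p*(p - 3)*(p + 4)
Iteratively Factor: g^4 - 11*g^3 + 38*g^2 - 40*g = (g - 5)*(g^3 - 6*g^2 + 8*g) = (g - 5)*(g - 2)*(g^2 - 4*g) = (g - 5)*(g - 4)*(g - 2)*(g)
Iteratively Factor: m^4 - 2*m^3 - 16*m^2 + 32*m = (m - 4)*(m^3 + 2*m^2 - 8*m) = m*(m - 4)*(m^2 + 2*m - 8) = m*(m - 4)*(m - 2)*(m + 4)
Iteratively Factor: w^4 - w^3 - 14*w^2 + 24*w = (w + 4)*(w^3 - 5*w^2 + 6*w) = (w - 2)*(w + 4)*(w^2 - 3*w) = w*(w - 2)*(w + 4)*(w - 3)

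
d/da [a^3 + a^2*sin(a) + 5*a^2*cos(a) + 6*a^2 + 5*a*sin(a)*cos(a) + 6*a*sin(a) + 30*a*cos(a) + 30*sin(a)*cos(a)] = -5*a^2*sin(a) + a^2*cos(a) + 3*a^2 - 28*a*sin(a) + 16*a*cos(a) + 5*a*cos(2*a) + 12*a + 6*sin(a) + 5*sin(2*a)/2 + 30*cos(a) + 30*cos(2*a)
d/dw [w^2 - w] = 2*w - 1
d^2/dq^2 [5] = 0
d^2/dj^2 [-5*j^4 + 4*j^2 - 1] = 8 - 60*j^2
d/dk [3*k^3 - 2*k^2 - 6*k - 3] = 9*k^2 - 4*k - 6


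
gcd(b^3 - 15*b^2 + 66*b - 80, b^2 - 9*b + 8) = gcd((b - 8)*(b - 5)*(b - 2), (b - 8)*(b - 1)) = b - 8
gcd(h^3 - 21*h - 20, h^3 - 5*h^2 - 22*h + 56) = h + 4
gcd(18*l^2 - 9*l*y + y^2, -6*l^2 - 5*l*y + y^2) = -6*l + y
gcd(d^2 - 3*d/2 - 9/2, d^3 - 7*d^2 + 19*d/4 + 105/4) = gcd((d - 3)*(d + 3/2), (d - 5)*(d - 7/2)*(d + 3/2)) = d + 3/2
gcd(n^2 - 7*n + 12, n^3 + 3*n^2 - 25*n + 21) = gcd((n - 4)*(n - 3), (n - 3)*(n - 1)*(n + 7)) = n - 3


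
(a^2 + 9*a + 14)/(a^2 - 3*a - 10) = (a + 7)/(a - 5)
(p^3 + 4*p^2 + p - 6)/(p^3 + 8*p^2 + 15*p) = (p^2 + p - 2)/(p*(p + 5))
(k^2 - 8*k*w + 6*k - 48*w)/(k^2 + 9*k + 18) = (k - 8*w)/(k + 3)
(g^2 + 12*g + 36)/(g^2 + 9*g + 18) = (g + 6)/(g + 3)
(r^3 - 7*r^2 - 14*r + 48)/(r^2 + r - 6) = r - 8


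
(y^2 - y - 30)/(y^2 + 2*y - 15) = (y - 6)/(y - 3)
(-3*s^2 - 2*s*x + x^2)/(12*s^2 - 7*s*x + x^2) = (s + x)/(-4*s + x)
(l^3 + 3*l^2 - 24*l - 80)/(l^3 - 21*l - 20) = (l + 4)/(l + 1)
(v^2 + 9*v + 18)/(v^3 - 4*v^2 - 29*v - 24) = (v + 6)/(v^2 - 7*v - 8)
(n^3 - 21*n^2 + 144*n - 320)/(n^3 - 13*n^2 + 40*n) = (n - 8)/n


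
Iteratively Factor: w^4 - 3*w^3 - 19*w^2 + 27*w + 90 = (w + 2)*(w^3 - 5*w^2 - 9*w + 45) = (w - 5)*(w + 2)*(w^2 - 9) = (w - 5)*(w - 3)*(w + 2)*(w + 3)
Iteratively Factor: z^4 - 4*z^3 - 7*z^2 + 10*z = (z)*(z^3 - 4*z^2 - 7*z + 10) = z*(z - 1)*(z^2 - 3*z - 10) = z*(z - 5)*(z - 1)*(z + 2)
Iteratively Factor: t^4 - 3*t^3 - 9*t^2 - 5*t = (t + 1)*(t^3 - 4*t^2 - 5*t) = t*(t + 1)*(t^2 - 4*t - 5) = t*(t + 1)^2*(t - 5)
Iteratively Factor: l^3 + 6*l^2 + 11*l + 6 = (l + 1)*(l^2 + 5*l + 6) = (l + 1)*(l + 2)*(l + 3)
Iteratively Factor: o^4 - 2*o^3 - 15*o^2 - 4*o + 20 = (o + 2)*(o^3 - 4*o^2 - 7*o + 10) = (o + 2)^2*(o^2 - 6*o + 5) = (o - 5)*(o + 2)^2*(o - 1)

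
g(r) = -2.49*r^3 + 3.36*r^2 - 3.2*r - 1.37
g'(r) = -7.47*r^2 + 6.72*r - 3.2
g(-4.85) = 377.26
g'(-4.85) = -211.51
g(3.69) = -92.53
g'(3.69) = -80.12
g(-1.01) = 7.85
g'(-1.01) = -17.61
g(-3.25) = 130.00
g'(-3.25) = -103.94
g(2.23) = -19.41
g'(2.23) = -25.36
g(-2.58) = 72.01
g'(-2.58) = -70.26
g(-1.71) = 26.38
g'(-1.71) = -36.53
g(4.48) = -172.16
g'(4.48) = -123.02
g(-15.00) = 9206.38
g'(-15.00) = -1784.75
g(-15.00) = 9206.38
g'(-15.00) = -1784.75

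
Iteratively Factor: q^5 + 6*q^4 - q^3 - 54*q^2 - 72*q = (q + 4)*(q^4 + 2*q^3 - 9*q^2 - 18*q) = (q + 2)*(q + 4)*(q^3 - 9*q) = (q + 2)*(q + 3)*(q + 4)*(q^2 - 3*q) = q*(q + 2)*(q + 3)*(q + 4)*(q - 3)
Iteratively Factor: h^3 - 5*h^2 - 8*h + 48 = (h + 3)*(h^2 - 8*h + 16) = (h - 4)*(h + 3)*(h - 4)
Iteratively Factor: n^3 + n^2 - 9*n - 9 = (n - 3)*(n^2 + 4*n + 3) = (n - 3)*(n + 1)*(n + 3)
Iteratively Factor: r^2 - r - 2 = (r + 1)*(r - 2)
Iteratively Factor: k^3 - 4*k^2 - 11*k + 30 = (k - 5)*(k^2 + k - 6) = (k - 5)*(k - 2)*(k + 3)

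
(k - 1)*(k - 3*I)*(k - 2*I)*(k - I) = k^4 - k^3 - 6*I*k^3 - 11*k^2 + 6*I*k^2 + 11*k + 6*I*k - 6*I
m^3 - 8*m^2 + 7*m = m*(m - 7)*(m - 1)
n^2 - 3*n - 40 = (n - 8)*(n + 5)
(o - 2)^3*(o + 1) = o^4 - 5*o^3 + 6*o^2 + 4*o - 8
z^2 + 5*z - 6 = (z - 1)*(z + 6)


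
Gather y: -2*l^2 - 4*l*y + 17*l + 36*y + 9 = -2*l^2 + 17*l + y*(36 - 4*l) + 9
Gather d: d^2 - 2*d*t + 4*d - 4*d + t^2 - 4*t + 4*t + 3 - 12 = d^2 - 2*d*t + t^2 - 9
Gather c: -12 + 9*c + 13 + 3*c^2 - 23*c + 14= 3*c^2 - 14*c + 15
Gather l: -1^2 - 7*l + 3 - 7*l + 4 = 6 - 14*l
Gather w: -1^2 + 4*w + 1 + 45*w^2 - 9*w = 45*w^2 - 5*w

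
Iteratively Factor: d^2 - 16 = (d + 4)*(d - 4)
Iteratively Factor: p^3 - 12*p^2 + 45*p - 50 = (p - 5)*(p^2 - 7*p + 10) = (p - 5)^2*(p - 2)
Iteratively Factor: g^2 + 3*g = (g + 3)*(g)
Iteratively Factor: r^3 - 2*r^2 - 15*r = (r)*(r^2 - 2*r - 15) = r*(r - 5)*(r + 3)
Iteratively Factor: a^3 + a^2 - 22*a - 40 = (a - 5)*(a^2 + 6*a + 8) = (a - 5)*(a + 4)*(a + 2)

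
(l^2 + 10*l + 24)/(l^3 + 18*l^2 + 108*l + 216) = (l + 4)/(l^2 + 12*l + 36)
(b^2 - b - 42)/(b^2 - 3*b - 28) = (b + 6)/(b + 4)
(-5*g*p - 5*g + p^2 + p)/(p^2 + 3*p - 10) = (-5*g*p - 5*g + p^2 + p)/(p^2 + 3*p - 10)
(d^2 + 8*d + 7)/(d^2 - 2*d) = (d^2 + 8*d + 7)/(d*(d - 2))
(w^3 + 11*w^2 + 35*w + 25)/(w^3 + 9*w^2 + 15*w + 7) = (w^2 + 10*w + 25)/(w^2 + 8*w + 7)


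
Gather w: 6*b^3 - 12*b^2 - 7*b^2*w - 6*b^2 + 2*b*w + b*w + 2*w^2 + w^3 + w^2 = 6*b^3 - 18*b^2 + w^3 + 3*w^2 + w*(-7*b^2 + 3*b)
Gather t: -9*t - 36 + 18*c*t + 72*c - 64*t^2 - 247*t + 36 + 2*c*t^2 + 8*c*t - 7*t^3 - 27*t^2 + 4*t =72*c - 7*t^3 + t^2*(2*c - 91) + t*(26*c - 252)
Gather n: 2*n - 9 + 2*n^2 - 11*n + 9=2*n^2 - 9*n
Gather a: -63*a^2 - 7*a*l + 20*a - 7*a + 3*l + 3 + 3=-63*a^2 + a*(13 - 7*l) + 3*l + 6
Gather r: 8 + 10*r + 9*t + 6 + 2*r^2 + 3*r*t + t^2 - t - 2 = 2*r^2 + r*(3*t + 10) + t^2 + 8*t + 12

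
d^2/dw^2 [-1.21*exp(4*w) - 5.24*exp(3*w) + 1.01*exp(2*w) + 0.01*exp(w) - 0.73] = (-19.36*exp(3*w) - 47.16*exp(2*w) + 4.04*exp(w) + 0.01)*exp(w)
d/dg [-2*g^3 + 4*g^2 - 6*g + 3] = -6*g^2 + 8*g - 6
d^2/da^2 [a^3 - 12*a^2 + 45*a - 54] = 6*a - 24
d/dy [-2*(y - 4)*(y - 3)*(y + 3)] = -6*y^2 + 16*y + 18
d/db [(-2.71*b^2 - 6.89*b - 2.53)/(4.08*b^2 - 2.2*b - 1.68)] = (34.0732*b^2 + 29.7504*b + 6.0092)/(16.6464*b^4 - 17.952*b^3 - 8.8688*b^2 + 7.392*b + 2.8224)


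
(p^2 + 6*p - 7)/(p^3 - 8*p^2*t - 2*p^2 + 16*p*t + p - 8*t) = (p + 7)/(p^2 - 8*p*t - p + 8*t)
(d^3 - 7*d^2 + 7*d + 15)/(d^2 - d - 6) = (d^2 - 4*d - 5)/(d + 2)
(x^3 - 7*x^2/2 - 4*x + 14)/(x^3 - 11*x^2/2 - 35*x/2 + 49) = (2*x^2 - 3*x - 14)/(2*x^2 - 7*x - 49)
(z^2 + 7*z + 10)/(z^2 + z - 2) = (z + 5)/(z - 1)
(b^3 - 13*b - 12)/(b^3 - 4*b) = (b^3 - 13*b - 12)/(b*(b^2 - 4))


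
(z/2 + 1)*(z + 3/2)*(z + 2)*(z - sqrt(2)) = z^4/2 - sqrt(2)*z^3/2 + 11*z^3/4 - 11*sqrt(2)*z^2/4 + 5*z^2 - 5*sqrt(2)*z + 3*z - 3*sqrt(2)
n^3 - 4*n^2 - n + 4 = (n - 4)*(n - 1)*(n + 1)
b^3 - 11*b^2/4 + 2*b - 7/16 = (b - 7/4)*(b - 1/2)^2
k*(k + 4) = k^2 + 4*k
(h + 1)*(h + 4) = h^2 + 5*h + 4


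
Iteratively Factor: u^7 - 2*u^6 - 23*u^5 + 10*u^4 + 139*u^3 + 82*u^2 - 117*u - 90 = (u - 5)*(u^6 + 3*u^5 - 8*u^4 - 30*u^3 - 11*u^2 + 27*u + 18) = (u - 5)*(u - 1)*(u^5 + 4*u^4 - 4*u^3 - 34*u^2 - 45*u - 18) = (u - 5)*(u - 1)*(u + 3)*(u^4 + u^3 - 7*u^2 - 13*u - 6) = (u - 5)*(u - 1)*(u + 1)*(u + 3)*(u^3 - 7*u - 6) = (u - 5)*(u - 3)*(u - 1)*(u + 1)*(u + 3)*(u^2 + 3*u + 2) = (u - 5)*(u - 3)*(u - 1)*(u + 1)^2*(u + 3)*(u + 2)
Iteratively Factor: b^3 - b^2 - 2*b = (b)*(b^2 - b - 2) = b*(b - 2)*(b + 1)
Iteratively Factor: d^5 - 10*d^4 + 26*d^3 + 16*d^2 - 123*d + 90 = (d - 3)*(d^4 - 7*d^3 + 5*d^2 + 31*d - 30) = (d - 3)*(d + 2)*(d^3 - 9*d^2 + 23*d - 15) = (d - 3)^2*(d + 2)*(d^2 - 6*d + 5) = (d - 3)^2*(d - 1)*(d + 2)*(d - 5)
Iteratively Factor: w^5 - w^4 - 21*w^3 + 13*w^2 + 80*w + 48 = (w - 4)*(w^4 + 3*w^3 - 9*w^2 - 23*w - 12) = (w - 4)*(w + 1)*(w^3 + 2*w^2 - 11*w - 12) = (w - 4)*(w + 1)*(w + 4)*(w^2 - 2*w - 3) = (w - 4)*(w - 3)*(w + 1)*(w + 4)*(w + 1)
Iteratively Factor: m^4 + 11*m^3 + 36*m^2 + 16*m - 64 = (m + 4)*(m^3 + 7*m^2 + 8*m - 16) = (m + 4)^2*(m^2 + 3*m - 4) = (m - 1)*(m + 4)^2*(m + 4)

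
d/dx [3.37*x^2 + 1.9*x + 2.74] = 6.74*x + 1.9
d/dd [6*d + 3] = 6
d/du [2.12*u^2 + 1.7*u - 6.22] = 4.24*u + 1.7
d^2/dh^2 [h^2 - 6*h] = 2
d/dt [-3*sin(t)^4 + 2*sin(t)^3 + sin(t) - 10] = (-12*sin(t)^3 + 6*sin(t)^2 + 1)*cos(t)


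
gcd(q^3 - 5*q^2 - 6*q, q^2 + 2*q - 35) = 1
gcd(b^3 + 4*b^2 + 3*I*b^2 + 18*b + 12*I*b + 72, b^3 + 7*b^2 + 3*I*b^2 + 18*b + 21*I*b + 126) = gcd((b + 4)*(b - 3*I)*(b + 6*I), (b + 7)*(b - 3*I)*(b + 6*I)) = b^2 + 3*I*b + 18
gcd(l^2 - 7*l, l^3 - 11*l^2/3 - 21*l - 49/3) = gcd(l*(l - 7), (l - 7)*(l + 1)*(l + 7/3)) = l - 7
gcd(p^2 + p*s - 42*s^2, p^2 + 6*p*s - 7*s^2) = p + 7*s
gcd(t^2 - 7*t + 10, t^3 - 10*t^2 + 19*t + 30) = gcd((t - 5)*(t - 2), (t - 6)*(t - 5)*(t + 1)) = t - 5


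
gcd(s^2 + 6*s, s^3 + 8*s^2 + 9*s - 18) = s + 6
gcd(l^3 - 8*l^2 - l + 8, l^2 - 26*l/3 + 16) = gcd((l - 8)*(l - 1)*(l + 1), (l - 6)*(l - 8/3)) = 1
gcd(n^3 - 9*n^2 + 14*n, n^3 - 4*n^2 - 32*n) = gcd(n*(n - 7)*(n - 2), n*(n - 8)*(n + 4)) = n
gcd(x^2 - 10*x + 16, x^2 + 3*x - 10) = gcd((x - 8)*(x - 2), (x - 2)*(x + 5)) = x - 2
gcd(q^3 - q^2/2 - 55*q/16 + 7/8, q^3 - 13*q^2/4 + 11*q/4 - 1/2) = q^2 - 9*q/4 + 1/2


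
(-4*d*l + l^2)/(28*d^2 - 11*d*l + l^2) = -l/(7*d - l)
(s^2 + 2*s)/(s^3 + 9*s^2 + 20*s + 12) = s/(s^2 + 7*s + 6)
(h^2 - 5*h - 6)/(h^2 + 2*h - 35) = (h^2 - 5*h - 6)/(h^2 + 2*h - 35)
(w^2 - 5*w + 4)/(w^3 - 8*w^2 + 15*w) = (w^2 - 5*w + 4)/(w*(w^2 - 8*w + 15))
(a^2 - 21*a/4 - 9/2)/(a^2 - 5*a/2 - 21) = (4*a + 3)/(2*(2*a + 7))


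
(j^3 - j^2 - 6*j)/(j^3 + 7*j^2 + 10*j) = (j - 3)/(j + 5)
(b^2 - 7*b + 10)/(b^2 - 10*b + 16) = (b - 5)/(b - 8)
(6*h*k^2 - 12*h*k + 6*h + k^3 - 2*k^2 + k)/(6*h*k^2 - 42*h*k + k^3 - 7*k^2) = (k^2 - 2*k + 1)/(k*(k - 7))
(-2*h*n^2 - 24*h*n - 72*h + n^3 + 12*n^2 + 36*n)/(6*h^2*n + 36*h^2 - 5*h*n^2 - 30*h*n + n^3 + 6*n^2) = (-n - 6)/(3*h - n)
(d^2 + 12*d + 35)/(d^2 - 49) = (d + 5)/(d - 7)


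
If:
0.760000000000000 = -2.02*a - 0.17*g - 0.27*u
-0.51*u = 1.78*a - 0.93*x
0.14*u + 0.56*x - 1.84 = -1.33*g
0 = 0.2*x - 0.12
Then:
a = -1.08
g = 0.62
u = 4.85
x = 0.60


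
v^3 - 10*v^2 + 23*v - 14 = (v - 7)*(v - 2)*(v - 1)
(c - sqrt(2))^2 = c^2 - 2*sqrt(2)*c + 2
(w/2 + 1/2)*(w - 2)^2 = w^3/2 - 3*w^2/2 + 2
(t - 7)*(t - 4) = t^2 - 11*t + 28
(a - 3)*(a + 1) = a^2 - 2*a - 3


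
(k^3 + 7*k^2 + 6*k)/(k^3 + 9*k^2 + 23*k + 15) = k*(k + 6)/(k^2 + 8*k + 15)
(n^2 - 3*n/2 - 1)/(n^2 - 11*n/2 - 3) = (n - 2)/(n - 6)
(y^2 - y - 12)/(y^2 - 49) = (y^2 - y - 12)/(y^2 - 49)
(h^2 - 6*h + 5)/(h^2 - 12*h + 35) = (h - 1)/(h - 7)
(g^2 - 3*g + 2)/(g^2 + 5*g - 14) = (g - 1)/(g + 7)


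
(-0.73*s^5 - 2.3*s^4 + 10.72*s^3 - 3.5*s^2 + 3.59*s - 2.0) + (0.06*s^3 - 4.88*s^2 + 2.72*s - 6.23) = -0.73*s^5 - 2.3*s^4 + 10.78*s^3 - 8.38*s^2 + 6.31*s - 8.23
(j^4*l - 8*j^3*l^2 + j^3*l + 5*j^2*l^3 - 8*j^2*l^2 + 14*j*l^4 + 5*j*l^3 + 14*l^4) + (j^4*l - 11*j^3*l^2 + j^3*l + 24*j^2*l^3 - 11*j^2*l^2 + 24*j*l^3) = 2*j^4*l - 19*j^3*l^2 + 2*j^3*l + 29*j^2*l^3 - 19*j^2*l^2 + 14*j*l^4 + 29*j*l^3 + 14*l^4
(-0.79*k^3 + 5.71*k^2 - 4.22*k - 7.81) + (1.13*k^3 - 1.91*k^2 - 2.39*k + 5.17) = 0.34*k^3 + 3.8*k^2 - 6.61*k - 2.64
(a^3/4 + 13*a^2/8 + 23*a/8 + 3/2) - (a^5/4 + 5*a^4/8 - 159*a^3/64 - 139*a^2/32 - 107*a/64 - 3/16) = -a^5/4 - 5*a^4/8 + 175*a^3/64 + 191*a^2/32 + 291*a/64 + 27/16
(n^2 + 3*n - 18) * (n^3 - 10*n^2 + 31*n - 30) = n^5 - 7*n^4 - 17*n^3 + 243*n^2 - 648*n + 540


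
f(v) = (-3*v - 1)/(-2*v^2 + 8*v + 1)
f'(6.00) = -0.44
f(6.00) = 0.83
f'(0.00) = 5.00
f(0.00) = -1.00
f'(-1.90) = -0.02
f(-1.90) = -0.22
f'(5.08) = -1.71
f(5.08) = 1.63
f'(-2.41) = -0.02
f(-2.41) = -0.21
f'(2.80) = -0.89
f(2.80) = -1.22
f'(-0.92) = 0.06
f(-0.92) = -0.22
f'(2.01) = -0.34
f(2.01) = -0.78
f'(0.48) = 0.09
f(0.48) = -0.56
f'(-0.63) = 0.22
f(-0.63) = -0.18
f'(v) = (-3*v - 1)*(4*v - 8)/(-2*v^2 + 8*v + 1)^2 - 3/(-2*v^2 + 8*v + 1) = (-6*v^2 - 4*v + 5)/(4*v^4 - 32*v^3 + 60*v^2 + 16*v + 1)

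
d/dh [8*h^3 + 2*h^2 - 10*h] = 24*h^2 + 4*h - 10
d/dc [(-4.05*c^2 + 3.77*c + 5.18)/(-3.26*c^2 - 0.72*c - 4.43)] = (15.2062*c^2 + 69.6566*c - 12.9715)/(10.6276*c^4 + 4.6944*c^3 + 29.402*c^2 + 6.3792*c + 19.6249)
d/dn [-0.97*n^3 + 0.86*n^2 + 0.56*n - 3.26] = -2.91*n^2 + 1.72*n + 0.56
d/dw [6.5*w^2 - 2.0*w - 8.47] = 13.0*w - 2.0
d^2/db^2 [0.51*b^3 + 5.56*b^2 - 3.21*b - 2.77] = 3.06*b + 11.12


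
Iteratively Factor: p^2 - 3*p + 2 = (p - 2)*(p - 1)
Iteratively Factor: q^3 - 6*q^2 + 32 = (q - 4)*(q^2 - 2*q - 8) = (q - 4)^2*(q + 2)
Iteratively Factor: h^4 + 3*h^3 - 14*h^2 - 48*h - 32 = (h - 4)*(h^3 + 7*h^2 + 14*h + 8) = (h - 4)*(h + 1)*(h^2 + 6*h + 8) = (h - 4)*(h + 1)*(h + 4)*(h + 2)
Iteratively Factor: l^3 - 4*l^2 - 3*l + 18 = (l - 3)*(l^2 - l - 6) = (l - 3)^2*(l + 2)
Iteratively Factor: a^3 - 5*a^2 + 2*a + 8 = (a - 4)*(a^2 - a - 2) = (a - 4)*(a - 2)*(a + 1)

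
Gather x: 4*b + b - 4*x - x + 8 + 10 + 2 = 5*b - 5*x + 20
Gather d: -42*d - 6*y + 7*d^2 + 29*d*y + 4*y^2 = 7*d^2 + d*(29*y - 42) + 4*y^2 - 6*y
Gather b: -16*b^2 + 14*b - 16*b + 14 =-16*b^2 - 2*b + 14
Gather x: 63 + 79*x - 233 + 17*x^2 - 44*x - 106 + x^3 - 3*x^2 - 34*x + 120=x^3 + 14*x^2 + x - 156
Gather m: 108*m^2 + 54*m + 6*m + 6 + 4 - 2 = 108*m^2 + 60*m + 8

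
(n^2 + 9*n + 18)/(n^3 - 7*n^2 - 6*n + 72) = (n + 6)/(n^2 - 10*n + 24)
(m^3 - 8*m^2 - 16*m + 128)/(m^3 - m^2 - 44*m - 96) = (m - 4)/(m + 3)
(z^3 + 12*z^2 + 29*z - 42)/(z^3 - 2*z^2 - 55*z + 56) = (z + 6)/(z - 8)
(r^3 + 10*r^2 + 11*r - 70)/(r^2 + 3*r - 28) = (r^2 + 3*r - 10)/(r - 4)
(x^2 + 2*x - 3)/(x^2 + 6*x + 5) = (x^2 + 2*x - 3)/(x^2 + 6*x + 5)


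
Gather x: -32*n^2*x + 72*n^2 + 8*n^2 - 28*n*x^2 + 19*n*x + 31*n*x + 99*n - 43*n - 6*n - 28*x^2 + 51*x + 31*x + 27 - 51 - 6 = 80*n^2 + 50*n + x^2*(-28*n - 28) + x*(-32*n^2 + 50*n + 82) - 30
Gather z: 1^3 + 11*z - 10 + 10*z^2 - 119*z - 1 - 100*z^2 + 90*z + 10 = -90*z^2 - 18*z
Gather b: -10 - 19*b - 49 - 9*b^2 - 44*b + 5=-9*b^2 - 63*b - 54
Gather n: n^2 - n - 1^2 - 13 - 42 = n^2 - n - 56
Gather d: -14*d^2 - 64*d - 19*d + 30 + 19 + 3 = -14*d^2 - 83*d + 52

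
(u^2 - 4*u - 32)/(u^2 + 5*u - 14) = (u^2 - 4*u - 32)/(u^2 + 5*u - 14)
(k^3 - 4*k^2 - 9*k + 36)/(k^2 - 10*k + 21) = (k^2 - k - 12)/(k - 7)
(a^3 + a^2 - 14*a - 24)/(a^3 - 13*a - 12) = (a + 2)/(a + 1)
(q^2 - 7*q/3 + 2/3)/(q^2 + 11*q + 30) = (3*q^2 - 7*q + 2)/(3*(q^2 + 11*q + 30))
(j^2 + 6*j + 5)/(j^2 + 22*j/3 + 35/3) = 3*(j + 1)/(3*j + 7)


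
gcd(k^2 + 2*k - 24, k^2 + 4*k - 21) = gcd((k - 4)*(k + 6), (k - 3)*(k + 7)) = 1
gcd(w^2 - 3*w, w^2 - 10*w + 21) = w - 3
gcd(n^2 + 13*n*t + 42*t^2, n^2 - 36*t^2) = n + 6*t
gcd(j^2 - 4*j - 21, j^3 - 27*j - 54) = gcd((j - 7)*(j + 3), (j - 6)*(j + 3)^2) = j + 3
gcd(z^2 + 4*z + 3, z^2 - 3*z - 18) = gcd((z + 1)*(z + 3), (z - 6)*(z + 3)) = z + 3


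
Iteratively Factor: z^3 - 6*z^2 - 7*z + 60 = (z - 5)*(z^2 - z - 12) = (z - 5)*(z + 3)*(z - 4)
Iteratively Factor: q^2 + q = (q + 1)*(q)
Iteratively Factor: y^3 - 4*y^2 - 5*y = (y - 5)*(y^2 + y) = (y - 5)*(y + 1)*(y)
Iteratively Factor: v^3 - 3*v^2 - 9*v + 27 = (v + 3)*(v^2 - 6*v + 9) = (v - 3)*(v + 3)*(v - 3)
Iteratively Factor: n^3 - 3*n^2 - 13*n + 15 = (n - 1)*(n^2 - 2*n - 15) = (n - 1)*(n + 3)*(n - 5)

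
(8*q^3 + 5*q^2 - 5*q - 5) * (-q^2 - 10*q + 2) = -8*q^5 - 85*q^4 - 29*q^3 + 65*q^2 + 40*q - 10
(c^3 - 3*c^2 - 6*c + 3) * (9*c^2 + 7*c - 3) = 9*c^5 - 20*c^4 - 78*c^3 - 6*c^2 + 39*c - 9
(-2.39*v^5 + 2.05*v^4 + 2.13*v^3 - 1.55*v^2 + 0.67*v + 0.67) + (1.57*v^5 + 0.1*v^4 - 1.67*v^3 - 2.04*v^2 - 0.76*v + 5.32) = -0.82*v^5 + 2.15*v^4 + 0.46*v^3 - 3.59*v^2 - 0.09*v + 5.99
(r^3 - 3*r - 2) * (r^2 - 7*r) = r^5 - 7*r^4 - 3*r^3 + 19*r^2 + 14*r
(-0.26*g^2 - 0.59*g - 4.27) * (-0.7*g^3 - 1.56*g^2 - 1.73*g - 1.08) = 0.182*g^5 + 0.8186*g^4 + 4.3592*g^3 + 7.9627*g^2 + 8.0243*g + 4.6116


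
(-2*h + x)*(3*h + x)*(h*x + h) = -6*h^3*x - 6*h^3 + h^2*x^2 + h^2*x + h*x^3 + h*x^2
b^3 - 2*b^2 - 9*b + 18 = (b - 3)*(b - 2)*(b + 3)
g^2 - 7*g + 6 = (g - 6)*(g - 1)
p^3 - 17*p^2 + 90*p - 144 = (p - 8)*(p - 6)*(p - 3)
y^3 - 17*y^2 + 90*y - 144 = (y - 8)*(y - 6)*(y - 3)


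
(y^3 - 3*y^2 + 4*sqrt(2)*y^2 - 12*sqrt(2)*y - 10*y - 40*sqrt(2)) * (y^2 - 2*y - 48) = y^5 - 5*y^4 + 4*sqrt(2)*y^4 - 52*y^3 - 20*sqrt(2)*y^3 - 208*sqrt(2)*y^2 + 164*y^2 + 480*y + 656*sqrt(2)*y + 1920*sqrt(2)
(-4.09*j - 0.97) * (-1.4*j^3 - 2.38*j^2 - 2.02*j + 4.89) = 5.726*j^4 + 11.0922*j^3 + 10.5704*j^2 - 18.0407*j - 4.7433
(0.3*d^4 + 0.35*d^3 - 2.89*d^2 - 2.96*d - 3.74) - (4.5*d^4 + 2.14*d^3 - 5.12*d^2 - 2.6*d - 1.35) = -4.2*d^4 - 1.79*d^3 + 2.23*d^2 - 0.36*d - 2.39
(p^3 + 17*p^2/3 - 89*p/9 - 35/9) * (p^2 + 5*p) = p^5 + 32*p^4/3 + 166*p^3/9 - 160*p^2/3 - 175*p/9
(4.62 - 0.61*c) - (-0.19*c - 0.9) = 5.52 - 0.42*c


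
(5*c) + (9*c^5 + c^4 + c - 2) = 9*c^5 + c^4 + 6*c - 2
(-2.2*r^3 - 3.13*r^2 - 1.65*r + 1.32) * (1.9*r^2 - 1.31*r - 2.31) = -4.18*r^5 - 3.065*r^4 + 6.0473*r^3 + 11.8998*r^2 + 2.0823*r - 3.0492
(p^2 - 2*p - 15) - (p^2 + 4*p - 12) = -6*p - 3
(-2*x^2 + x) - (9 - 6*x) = -2*x^2 + 7*x - 9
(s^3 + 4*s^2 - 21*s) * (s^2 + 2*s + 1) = s^5 + 6*s^4 - 12*s^3 - 38*s^2 - 21*s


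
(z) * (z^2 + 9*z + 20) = z^3 + 9*z^2 + 20*z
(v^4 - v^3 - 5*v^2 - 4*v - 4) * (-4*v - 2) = -4*v^5 + 2*v^4 + 22*v^3 + 26*v^2 + 24*v + 8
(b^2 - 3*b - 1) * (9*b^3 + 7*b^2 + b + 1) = 9*b^5 - 20*b^4 - 29*b^3 - 9*b^2 - 4*b - 1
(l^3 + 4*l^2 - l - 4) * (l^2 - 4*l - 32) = l^5 - 49*l^3 - 128*l^2 + 48*l + 128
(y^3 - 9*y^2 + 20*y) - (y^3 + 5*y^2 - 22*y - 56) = -14*y^2 + 42*y + 56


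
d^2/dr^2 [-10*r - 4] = 0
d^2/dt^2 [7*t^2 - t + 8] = 14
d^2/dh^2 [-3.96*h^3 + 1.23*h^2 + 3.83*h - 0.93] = 2.46 - 23.76*h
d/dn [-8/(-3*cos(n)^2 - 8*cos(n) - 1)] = 16*(3*cos(n) + 4)*sin(n)/(3*cos(n)^2 + 8*cos(n) + 1)^2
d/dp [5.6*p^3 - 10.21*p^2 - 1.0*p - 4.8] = 16.8*p^2 - 20.42*p - 1.0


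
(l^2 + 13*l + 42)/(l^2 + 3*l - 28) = (l + 6)/(l - 4)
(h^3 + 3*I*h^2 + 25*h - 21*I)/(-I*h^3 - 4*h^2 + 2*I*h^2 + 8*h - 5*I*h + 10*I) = (I*h^3 - 3*h^2 + 25*I*h + 21)/(h^3 + h^2*(-2 - 4*I) + h*(5 + 8*I) - 10)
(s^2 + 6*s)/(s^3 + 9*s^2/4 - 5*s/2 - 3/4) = 4*s*(s + 6)/(4*s^3 + 9*s^2 - 10*s - 3)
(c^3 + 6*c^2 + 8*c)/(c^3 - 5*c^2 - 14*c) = (c + 4)/(c - 7)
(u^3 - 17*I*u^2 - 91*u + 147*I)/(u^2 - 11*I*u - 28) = (u^2 - 10*I*u - 21)/(u - 4*I)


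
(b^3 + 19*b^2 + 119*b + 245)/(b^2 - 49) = (b^2 + 12*b + 35)/(b - 7)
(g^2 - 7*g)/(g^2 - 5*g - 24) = g*(7 - g)/(-g^2 + 5*g + 24)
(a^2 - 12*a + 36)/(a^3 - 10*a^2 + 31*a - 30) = (a^2 - 12*a + 36)/(a^3 - 10*a^2 + 31*a - 30)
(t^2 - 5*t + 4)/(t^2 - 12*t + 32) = (t - 1)/(t - 8)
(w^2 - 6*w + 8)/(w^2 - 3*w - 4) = (w - 2)/(w + 1)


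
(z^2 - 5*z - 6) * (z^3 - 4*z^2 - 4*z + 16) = z^5 - 9*z^4 + 10*z^3 + 60*z^2 - 56*z - 96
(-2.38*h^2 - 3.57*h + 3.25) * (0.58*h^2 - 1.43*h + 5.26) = -1.3804*h^4 + 1.3328*h^3 - 5.5287*h^2 - 23.4257*h + 17.095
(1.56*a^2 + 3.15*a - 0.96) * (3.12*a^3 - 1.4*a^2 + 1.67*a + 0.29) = 4.8672*a^5 + 7.644*a^4 - 4.8*a^3 + 7.0569*a^2 - 0.6897*a - 0.2784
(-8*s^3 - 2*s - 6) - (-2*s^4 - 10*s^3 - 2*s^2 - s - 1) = 2*s^4 + 2*s^3 + 2*s^2 - s - 5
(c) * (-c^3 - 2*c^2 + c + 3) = -c^4 - 2*c^3 + c^2 + 3*c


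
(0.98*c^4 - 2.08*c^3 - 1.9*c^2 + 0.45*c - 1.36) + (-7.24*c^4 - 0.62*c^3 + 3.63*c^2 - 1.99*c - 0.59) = -6.26*c^4 - 2.7*c^3 + 1.73*c^2 - 1.54*c - 1.95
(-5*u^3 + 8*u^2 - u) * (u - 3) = -5*u^4 + 23*u^3 - 25*u^2 + 3*u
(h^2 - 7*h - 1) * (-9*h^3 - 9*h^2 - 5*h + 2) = -9*h^5 + 54*h^4 + 67*h^3 + 46*h^2 - 9*h - 2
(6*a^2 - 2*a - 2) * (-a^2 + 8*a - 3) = -6*a^4 + 50*a^3 - 32*a^2 - 10*a + 6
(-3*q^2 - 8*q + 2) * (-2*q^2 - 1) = 6*q^4 + 16*q^3 - q^2 + 8*q - 2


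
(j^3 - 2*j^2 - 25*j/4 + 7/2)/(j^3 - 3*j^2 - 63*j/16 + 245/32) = 8*(2*j^2 + 3*j - 2)/(16*j^2 + 8*j - 35)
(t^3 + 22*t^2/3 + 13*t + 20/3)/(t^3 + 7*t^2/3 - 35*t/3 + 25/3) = (3*t^2 + 7*t + 4)/(3*t^2 - 8*t + 5)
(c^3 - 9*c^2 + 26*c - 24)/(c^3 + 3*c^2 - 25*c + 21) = (c^2 - 6*c + 8)/(c^2 + 6*c - 7)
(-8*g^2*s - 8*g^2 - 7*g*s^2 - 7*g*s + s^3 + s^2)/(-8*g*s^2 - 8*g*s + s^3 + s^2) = (g + s)/s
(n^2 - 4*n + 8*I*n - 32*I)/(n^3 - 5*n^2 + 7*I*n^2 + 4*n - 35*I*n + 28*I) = (n + 8*I)/(n^2 + n*(-1 + 7*I) - 7*I)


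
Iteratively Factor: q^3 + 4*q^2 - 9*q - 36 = (q + 3)*(q^2 + q - 12) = (q + 3)*(q + 4)*(q - 3)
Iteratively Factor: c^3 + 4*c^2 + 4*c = (c)*(c^2 + 4*c + 4) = c*(c + 2)*(c + 2)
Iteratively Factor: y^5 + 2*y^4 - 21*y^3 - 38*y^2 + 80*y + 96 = (y - 2)*(y^4 + 4*y^3 - 13*y^2 - 64*y - 48) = (y - 2)*(y + 3)*(y^3 + y^2 - 16*y - 16) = (y - 2)*(y + 1)*(y + 3)*(y^2 - 16) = (y - 2)*(y + 1)*(y + 3)*(y + 4)*(y - 4)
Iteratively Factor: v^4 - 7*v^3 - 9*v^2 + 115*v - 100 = (v - 5)*(v^3 - 2*v^2 - 19*v + 20) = (v - 5)*(v - 1)*(v^2 - v - 20) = (v - 5)^2*(v - 1)*(v + 4)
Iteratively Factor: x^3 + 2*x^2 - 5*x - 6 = (x - 2)*(x^2 + 4*x + 3) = (x - 2)*(x + 1)*(x + 3)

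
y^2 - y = y*(y - 1)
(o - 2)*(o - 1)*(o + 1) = o^3 - 2*o^2 - o + 2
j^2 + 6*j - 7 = (j - 1)*(j + 7)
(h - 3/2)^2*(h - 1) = h^3 - 4*h^2 + 21*h/4 - 9/4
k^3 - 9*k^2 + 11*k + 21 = (k - 7)*(k - 3)*(k + 1)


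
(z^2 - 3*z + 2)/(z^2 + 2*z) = (z^2 - 3*z + 2)/(z*(z + 2))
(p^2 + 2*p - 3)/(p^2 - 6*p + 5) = (p + 3)/(p - 5)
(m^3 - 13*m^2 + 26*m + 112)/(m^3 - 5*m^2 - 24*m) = (m^2 - 5*m - 14)/(m*(m + 3))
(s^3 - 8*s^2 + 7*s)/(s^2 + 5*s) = (s^2 - 8*s + 7)/(s + 5)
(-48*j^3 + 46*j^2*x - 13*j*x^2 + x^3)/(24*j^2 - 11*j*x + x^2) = -2*j + x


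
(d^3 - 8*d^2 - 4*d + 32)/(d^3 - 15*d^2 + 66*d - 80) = (d + 2)/(d - 5)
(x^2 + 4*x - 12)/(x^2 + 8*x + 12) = (x - 2)/(x + 2)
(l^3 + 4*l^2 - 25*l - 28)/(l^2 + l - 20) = (l^2 + 8*l + 7)/(l + 5)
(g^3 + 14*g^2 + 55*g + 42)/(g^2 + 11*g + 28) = (g^2 + 7*g + 6)/(g + 4)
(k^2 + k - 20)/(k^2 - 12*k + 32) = (k + 5)/(k - 8)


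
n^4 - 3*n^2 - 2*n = n*(n - 2)*(n + 1)^2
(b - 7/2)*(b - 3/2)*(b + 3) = b^3 - 2*b^2 - 39*b/4 + 63/4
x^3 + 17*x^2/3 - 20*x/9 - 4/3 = (x - 2/3)*(x + 1/3)*(x + 6)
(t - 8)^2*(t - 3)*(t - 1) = t^4 - 20*t^3 + 131*t^2 - 304*t + 192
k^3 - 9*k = k*(k - 3)*(k + 3)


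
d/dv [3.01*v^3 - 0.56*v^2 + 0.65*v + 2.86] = 9.03*v^2 - 1.12*v + 0.65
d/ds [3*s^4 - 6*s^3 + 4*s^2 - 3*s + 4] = 12*s^3 - 18*s^2 + 8*s - 3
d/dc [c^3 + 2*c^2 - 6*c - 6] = 3*c^2 + 4*c - 6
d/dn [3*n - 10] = 3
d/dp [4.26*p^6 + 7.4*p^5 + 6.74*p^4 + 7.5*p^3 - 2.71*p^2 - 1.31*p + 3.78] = 25.56*p^5 + 37.0*p^4 + 26.96*p^3 + 22.5*p^2 - 5.42*p - 1.31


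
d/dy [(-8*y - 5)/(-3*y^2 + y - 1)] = (24*y^2 - 8*y - (6*y - 1)*(8*y + 5) + 8)/(3*y^2 - y + 1)^2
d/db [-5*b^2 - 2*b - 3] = -10*b - 2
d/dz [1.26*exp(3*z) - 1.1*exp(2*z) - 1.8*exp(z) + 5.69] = (3.78*exp(2*z) - 2.2*exp(z) - 1.8)*exp(z)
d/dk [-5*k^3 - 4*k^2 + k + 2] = -15*k^2 - 8*k + 1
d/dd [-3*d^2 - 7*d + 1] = -6*d - 7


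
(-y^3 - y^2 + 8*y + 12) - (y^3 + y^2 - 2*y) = -2*y^3 - 2*y^2 + 10*y + 12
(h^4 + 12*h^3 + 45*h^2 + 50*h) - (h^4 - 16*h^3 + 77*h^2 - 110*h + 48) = 28*h^3 - 32*h^2 + 160*h - 48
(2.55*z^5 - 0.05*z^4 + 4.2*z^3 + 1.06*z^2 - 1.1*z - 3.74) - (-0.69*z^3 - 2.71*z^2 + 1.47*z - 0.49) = 2.55*z^5 - 0.05*z^4 + 4.89*z^3 + 3.77*z^2 - 2.57*z - 3.25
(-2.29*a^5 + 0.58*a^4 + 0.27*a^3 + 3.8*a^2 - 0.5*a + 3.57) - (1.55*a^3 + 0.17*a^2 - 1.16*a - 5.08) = -2.29*a^5 + 0.58*a^4 - 1.28*a^3 + 3.63*a^2 + 0.66*a + 8.65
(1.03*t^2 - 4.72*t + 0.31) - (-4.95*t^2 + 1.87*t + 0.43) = 5.98*t^2 - 6.59*t - 0.12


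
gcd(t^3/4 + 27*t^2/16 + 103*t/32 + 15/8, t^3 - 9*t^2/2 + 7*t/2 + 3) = 1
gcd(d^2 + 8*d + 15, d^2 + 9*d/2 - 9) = 1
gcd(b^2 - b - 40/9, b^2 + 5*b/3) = b + 5/3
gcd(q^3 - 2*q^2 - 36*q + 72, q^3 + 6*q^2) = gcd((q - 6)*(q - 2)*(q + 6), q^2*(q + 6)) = q + 6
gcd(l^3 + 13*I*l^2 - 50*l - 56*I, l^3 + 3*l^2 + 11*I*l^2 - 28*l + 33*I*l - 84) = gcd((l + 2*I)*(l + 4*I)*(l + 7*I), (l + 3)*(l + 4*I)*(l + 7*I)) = l^2 + 11*I*l - 28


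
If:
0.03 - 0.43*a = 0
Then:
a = 0.07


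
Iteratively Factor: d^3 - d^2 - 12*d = (d - 4)*(d^2 + 3*d) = d*(d - 4)*(d + 3)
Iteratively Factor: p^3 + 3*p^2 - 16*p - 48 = (p + 3)*(p^2 - 16) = (p + 3)*(p + 4)*(p - 4)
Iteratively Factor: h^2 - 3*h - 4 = (h - 4)*(h + 1)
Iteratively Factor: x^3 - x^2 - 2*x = (x)*(x^2 - x - 2) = x*(x + 1)*(x - 2)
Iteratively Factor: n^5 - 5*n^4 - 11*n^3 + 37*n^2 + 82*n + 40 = (n - 4)*(n^4 - n^3 - 15*n^2 - 23*n - 10) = (n - 4)*(n + 1)*(n^3 - 2*n^2 - 13*n - 10) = (n - 4)*(n + 1)^2*(n^2 - 3*n - 10) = (n - 4)*(n + 1)^2*(n + 2)*(n - 5)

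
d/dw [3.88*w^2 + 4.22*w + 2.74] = 7.76*w + 4.22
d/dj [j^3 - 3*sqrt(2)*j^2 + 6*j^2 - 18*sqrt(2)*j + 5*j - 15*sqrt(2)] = 3*j^2 - 6*sqrt(2)*j + 12*j - 18*sqrt(2) + 5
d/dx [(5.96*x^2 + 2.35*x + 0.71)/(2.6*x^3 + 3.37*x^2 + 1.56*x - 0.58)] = (-15.496*x^4 - 12.22*x^3 - 4.1599*x^2 - 11.699*x - 2.4706)/(6.76*x^6 + 17.524*x^5 + 19.4689*x^4 + 7.4984*x^3 - 1.4756*x^2 - 1.8096*x + 0.3364)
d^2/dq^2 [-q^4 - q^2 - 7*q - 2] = -12*q^2 - 2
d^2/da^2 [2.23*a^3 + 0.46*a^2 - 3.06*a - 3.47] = 13.38*a + 0.92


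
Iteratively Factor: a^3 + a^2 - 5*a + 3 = (a + 3)*(a^2 - 2*a + 1) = (a - 1)*(a + 3)*(a - 1)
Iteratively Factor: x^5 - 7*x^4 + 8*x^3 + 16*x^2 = (x)*(x^4 - 7*x^3 + 8*x^2 + 16*x) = x*(x - 4)*(x^3 - 3*x^2 - 4*x) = x*(x - 4)*(x + 1)*(x^2 - 4*x) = x^2*(x - 4)*(x + 1)*(x - 4)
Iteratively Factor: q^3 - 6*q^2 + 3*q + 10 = (q - 5)*(q^2 - q - 2) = (q - 5)*(q - 2)*(q + 1)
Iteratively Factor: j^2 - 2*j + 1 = (j - 1)*(j - 1)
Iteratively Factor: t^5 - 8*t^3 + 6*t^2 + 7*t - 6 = (t - 1)*(t^4 + t^3 - 7*t^2 - t + 6) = (t - 1)*(t + 3)*(t^3 - 2*t^2 - t + 2) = (t - 1)*(t + 1)*(t + 3)*(t^2 - 3*t + 2) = (t - 1)^2*(t + 1)*(t + 3)*(t - 2)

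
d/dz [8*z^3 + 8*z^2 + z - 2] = 24*z^2 + 16*z + 1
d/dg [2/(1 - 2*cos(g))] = -4*sin(g)/(2*cos(g) - 1)^2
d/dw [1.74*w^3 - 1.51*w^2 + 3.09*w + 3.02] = 5.22*w^2 - 3.02*w + 3.09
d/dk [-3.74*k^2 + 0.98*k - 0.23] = 0.98 - 7.48*k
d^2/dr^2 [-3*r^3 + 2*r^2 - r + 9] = 4 - 18*r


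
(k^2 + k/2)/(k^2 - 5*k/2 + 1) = k*(2*k + 1)/(2*k^2 - 5*k + 2)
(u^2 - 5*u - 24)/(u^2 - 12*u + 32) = (u + 3)/(u - 4)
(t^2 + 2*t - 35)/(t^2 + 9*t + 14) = (t - 5)/(t + 2)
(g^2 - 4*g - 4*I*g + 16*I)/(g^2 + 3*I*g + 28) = (g - 4)/(g + 7*I)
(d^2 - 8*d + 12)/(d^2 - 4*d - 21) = (-d^2 + 8*d - 12)/(-d^2 + 4*d + 21)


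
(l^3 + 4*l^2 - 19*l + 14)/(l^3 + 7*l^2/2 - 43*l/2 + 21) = 2*(l - 1)/(2*l - 3)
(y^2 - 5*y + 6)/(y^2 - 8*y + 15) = (y - 2)/(y - 5)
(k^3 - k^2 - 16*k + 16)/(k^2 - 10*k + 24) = (k^2 + 3*k - 4)/(k - 6)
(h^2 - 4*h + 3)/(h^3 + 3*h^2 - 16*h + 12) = (h - 3)/(h^2 + 4*h - 12)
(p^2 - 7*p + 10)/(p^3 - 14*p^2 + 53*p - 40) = (p - 2)/(p^2 - 9*p + 8)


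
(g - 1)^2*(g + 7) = g^3 + 5*g^2 - 13*g + 7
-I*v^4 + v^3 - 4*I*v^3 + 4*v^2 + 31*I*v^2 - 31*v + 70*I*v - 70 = (v - 5)*(v + 2)*(v + 7)*(-I*v + 1)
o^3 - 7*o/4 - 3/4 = (o - 3/2)*(o + 1/2)*(o + 1)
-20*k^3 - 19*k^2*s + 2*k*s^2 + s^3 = (-4*k + s)*(k + s)*(5*k + s)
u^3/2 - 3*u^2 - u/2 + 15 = (u/2 + 1)*(u - 5)*(u - 3)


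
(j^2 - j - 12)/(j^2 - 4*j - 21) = (j - 4)/(j - 7)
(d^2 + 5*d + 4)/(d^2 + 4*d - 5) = (d^2 + 5*d + 4)/(d^2 + 4*d - 5)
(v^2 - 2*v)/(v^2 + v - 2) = v*(v - 2)/(v^2 + v - 2)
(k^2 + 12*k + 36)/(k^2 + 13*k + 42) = (k + 6)/(k + 7)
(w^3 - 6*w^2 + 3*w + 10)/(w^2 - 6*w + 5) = (w^2 - w - 2)/(w - 1)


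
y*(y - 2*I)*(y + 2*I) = y^3 + 4*y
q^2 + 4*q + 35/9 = (q + 5/3)*(q + 7/3)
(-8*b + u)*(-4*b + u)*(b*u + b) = 32*b^3*u + 32*b^3 - 12*b^2*u^2 - 12*b^2*u + b*u^3 + b*u^2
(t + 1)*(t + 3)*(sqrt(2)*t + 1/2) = sqrt(2)*t^3 + t^2/2 + 4*sqrt(2)*t^2 + 2*t + 3*sqrt(2)*t + 3/2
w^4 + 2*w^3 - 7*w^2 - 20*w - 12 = (w - 3)*(w + 1)*(w + 2)^2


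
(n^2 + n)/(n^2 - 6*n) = (n + 1)/(n - 6)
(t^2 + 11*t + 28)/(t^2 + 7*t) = (t + 4)/t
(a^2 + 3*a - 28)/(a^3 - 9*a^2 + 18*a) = (a^2 + 3*a - 28)/(a*(a^2 - 9*a + 18))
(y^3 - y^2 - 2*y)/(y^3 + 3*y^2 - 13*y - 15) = y*(y - 2)/(y^2 + 2*y - 15)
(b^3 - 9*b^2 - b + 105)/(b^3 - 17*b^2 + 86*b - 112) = (b^2 - 2*b - 15)/(b^2 - 10*b + 16)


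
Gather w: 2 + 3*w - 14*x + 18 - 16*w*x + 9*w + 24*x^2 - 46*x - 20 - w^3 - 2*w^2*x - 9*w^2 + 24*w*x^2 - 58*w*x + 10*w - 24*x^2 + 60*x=-w^3 + w^2*(-2*x - 9) + w*(24*x^2 - 74*x + 22)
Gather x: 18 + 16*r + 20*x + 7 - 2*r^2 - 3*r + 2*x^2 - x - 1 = -2*r^2 + 13*r + 2*x^2 + 19*x + 24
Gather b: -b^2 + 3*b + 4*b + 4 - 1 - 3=-b^2 + 7*b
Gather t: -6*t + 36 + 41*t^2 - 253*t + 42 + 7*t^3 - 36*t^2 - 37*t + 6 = 7*t^3 + 5*t^2 - 296*t + 84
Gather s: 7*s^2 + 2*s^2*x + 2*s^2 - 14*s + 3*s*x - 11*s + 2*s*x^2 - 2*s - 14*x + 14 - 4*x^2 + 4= s^2*(2*x + 9) + s*(2*x^2 + 3*x - 27) - 4*x^2 - 14*x + 18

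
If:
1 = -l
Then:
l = -1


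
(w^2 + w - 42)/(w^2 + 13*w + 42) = (w - 6)/(w + 6)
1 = 1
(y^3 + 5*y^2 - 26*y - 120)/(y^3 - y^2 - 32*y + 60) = (y + 4)/(y - 2)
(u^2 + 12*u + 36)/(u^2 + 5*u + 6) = (u^2 + 12*u + 36)/(u^2 + 5*u + 6)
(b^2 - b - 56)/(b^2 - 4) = (b^2 - b - 56)/(b^2 - 4)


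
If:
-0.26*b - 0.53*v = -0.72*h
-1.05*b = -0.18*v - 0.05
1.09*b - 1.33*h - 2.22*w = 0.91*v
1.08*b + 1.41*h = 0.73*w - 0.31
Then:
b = 0.01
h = -0.14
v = -0.20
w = 0.17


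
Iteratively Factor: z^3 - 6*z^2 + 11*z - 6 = (z - 3)*(z^2 - 3*z + 2) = (z - 3)*(z - 2)*(z - 1)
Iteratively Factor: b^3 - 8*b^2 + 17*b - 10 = (b - 5)*(b^2 - 3*b + 2) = (b - 5)*(b - 2)*(b - 1)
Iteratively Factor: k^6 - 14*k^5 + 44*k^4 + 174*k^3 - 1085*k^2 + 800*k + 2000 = (k - 5)*(k^5 - 9*k^4 - k^3 + 169*k^2 - 240*k - 400) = (k - 5)*(k - 4)*(k^4 - 5*k^3 - 21*k^2 + 85*k + 100) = (k - 5)^2*(k - 4)*(k^3 - 21*k - 20) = (k - 5)^2*(k - 4)*(k + 1)*(k^2 - k - 20) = (k - 5)^3*(k - 4)*(k + 1)*(k + 4)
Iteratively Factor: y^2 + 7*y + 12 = (y + 4)*(y + 3)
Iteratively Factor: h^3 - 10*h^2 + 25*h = (h - 5)*(h^2 - 5*h) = (h - 5)^2*(h)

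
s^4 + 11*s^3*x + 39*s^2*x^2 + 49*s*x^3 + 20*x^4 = (s + x)^2*(s + 4*x)*(s + 5*x)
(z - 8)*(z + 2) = z^2 - 6*z - 16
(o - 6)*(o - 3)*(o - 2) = o^3 - 11*o^2 + 36*o - 36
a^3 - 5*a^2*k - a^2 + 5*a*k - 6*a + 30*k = (a - 3)*(a + 2)*(a - 5*k)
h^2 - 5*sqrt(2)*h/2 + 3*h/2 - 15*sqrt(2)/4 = (h + 3/2)*(h - 5*sqrt(2)/2)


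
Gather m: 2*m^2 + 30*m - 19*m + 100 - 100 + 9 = 2*m^2 + 11*m + 9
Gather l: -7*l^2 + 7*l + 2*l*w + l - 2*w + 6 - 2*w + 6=-7*l^2 + l*(2*w + 8) - 4*w + 12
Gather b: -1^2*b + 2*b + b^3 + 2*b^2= b^3 + 2*b^2 + b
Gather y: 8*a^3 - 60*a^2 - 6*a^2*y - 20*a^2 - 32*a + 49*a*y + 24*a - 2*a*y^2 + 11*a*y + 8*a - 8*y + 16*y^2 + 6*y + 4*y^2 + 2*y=8*a^3 - 80*a^2 + y^2*(20 - 2*a) + y*(-6*a^2 + 60*a)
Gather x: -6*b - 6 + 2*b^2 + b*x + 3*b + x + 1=2*b^2 - 3*b + x*(b + 1) - 5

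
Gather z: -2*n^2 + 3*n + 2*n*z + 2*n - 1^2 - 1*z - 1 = -2*n^2 + 5*n + z*(2*n - 1) - 2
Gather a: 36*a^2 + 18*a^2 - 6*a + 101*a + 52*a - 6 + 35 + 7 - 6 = 54*a^2 + 147*a + 30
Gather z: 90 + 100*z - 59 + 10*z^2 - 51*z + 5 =10*z^2 + 49*z + 36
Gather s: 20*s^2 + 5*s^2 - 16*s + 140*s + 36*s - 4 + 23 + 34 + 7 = 25*s^2 + 160*s + 60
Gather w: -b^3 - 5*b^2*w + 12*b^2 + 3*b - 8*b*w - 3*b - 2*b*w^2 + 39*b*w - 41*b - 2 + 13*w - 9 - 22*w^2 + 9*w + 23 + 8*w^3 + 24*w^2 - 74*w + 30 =-b^3 + 12*b^2 - 41*b + 8*w^3 + w^2*(2 - 2*b) + w*(-5*b^2 + 31*b - 52) + 42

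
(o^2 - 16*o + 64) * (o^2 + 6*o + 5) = o^4 - 10*o^3 - 27*o^2 + 304*o + 320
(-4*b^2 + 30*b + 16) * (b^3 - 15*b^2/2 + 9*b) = -4*b^5 + 60*b^4 - 245*b^3 + 150*b^2 + 144*b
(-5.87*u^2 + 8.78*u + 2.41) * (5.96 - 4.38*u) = 25.7106*u^3 - 73.4416*u^2 + 41.773*u + 14.3636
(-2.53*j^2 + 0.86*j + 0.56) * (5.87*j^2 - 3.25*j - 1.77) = -14.8511*j^4 + 13.2707*j^3 + 4.9703*j^2 - 3.3422*j - 0.9912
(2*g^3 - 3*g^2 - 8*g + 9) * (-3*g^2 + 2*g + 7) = -6*g^5 + 13*g^4 + 32*g^3 - 64*g^2 - 38*g + 63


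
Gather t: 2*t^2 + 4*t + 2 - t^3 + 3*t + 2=-t^3 + 2*t^2 + 7*t + 4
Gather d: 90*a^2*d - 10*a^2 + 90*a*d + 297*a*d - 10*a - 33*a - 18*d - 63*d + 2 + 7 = -10*a^2 - 43*a + d*(90*a^2 + 387*a - 81) + 9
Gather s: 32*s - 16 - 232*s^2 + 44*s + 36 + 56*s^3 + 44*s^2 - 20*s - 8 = 56*s^3 - 188*s^2 + 56*s + 12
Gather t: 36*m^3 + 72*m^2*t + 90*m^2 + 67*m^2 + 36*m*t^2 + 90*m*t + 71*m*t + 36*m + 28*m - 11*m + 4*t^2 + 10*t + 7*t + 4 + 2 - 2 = 36*m^3 + 157*m^2 + 53*m + t^2*(36*m + 4) + t*(72*m^2 + 161*m + 17) + 4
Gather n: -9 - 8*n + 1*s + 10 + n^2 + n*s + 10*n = n^2 + n*(s + 2) + s + 1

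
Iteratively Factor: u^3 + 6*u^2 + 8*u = (u + 4)*(u^2 + 2*u) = (u + 2)*(u + 4)*(u)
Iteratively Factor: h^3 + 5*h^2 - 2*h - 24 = (h + 4)*(h^2 + h - 6) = (h - 2)*(h + 4)*(h + 3)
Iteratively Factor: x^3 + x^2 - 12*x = (x)*(x^2 + x - 12) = x*(x + 4)*(x - 3)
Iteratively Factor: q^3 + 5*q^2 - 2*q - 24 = (q + 4)*(q^2 + q - 6) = (q + 3)*(q + 4)*(q - 2)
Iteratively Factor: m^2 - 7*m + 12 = (m - 4)*(m - 3)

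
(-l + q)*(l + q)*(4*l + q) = -4*l^3 - l^2*q + 4*l*q^2 + q^3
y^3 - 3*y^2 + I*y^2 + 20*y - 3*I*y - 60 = (y - 3)*(y - 4*I)*(y + 5*I)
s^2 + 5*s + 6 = (s + 2)*(s + 3)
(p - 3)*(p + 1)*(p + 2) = p^3 - 7*p - 6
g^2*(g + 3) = g^3 + 3*g^2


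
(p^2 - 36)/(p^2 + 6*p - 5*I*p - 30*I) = (p - 6)/(p - 5*I)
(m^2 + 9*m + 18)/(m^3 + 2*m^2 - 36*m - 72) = (m + 3)/(m^2 - 4*m - 12)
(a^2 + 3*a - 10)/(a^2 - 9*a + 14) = (a + 5)/(a - 7)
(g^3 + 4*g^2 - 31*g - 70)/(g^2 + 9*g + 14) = g - 5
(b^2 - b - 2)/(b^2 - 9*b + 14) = (b + 1)/(b - 7)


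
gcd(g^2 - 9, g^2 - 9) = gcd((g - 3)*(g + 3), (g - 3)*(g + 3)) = g^2 - 9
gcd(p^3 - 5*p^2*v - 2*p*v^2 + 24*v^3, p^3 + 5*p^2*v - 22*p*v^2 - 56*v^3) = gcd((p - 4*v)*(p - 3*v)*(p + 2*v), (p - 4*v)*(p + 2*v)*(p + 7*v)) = p^2 - 2*p*v - 8*v^2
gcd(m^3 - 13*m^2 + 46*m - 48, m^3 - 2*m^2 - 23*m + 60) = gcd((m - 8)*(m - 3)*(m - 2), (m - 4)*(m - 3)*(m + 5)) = m - 3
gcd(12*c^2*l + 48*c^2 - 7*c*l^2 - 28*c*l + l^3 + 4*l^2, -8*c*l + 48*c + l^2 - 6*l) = 1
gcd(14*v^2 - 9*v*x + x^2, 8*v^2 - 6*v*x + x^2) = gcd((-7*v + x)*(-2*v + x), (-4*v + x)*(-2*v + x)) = -2*v + x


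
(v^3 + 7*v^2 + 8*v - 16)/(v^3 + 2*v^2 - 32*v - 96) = (v - 1)/(v - 6)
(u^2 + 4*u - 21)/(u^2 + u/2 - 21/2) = 2*(u + 7)/(2*u + 7)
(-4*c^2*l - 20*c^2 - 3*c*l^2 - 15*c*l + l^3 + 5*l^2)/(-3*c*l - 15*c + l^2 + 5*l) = (4*c^2 + 3*c*l - l^2)/(3*c - l)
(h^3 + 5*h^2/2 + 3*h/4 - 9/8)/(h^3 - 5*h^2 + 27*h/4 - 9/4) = (4*h^2 + 12*h + 9)/(2*(2*h^2 - 9*h + 9))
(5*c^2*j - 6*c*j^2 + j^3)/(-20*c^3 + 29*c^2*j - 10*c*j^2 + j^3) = -j/(4*c - j)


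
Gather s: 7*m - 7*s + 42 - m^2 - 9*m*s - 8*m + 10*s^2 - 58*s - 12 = -m^2 - m + 10*s^2 + s*(-9*m - 65) + 30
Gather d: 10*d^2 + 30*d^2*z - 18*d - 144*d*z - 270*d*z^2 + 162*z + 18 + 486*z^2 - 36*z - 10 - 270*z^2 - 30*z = d^2*(30*z + 10) + d*(-270*z^2 - 144*z - 18) + 216*z^2 + 96*z + 8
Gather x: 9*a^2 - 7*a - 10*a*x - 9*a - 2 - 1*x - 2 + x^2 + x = 9*a^2 - 10*a*x - 16*a + x^2 - 4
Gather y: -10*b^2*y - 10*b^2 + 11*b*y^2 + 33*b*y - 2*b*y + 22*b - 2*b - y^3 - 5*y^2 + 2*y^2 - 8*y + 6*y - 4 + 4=-10*b^2 + 20*b - y^3 + y^2*(11*b - 3) + y*(-10*b^2 + 31*b - 2)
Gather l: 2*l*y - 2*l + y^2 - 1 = l*(2*y - 2) + y^2 - 1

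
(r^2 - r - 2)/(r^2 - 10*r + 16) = (r + 1)/(r - 8)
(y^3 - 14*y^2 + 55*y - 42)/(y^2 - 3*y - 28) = (y^2 - 7*y + 6)/(y + 4)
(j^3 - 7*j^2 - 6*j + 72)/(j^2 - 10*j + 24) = j + 3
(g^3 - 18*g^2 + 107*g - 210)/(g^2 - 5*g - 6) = (g^2 - 12*g + 35)/(g + 1)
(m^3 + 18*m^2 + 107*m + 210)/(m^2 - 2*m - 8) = (m^3 + 18*m^2 + 107*m + 210)/(m^2 - 2*m - 8)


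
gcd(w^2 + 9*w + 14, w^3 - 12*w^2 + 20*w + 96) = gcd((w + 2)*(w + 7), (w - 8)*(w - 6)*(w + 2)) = w + 2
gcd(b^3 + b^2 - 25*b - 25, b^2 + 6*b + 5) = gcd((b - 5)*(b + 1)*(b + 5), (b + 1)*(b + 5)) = b^2 + 6*b + 5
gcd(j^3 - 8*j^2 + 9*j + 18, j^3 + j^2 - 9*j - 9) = j^2 - 2*j - 3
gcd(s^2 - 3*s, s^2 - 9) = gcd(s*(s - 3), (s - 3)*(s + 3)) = s - 3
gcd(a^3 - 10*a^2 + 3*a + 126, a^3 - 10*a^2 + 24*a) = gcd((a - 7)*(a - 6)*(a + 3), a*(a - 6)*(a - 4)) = a - 6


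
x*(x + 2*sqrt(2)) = x^2 + 2*sqrt(2)*x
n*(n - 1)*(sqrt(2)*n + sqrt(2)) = sqrt(2)*n^3 - sqrt(2)*n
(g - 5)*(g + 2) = g^2 - 3*g - 10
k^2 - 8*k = k*(k - 8)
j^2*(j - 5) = j^3 - 5*j^2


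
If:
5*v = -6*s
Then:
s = -5*v/6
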